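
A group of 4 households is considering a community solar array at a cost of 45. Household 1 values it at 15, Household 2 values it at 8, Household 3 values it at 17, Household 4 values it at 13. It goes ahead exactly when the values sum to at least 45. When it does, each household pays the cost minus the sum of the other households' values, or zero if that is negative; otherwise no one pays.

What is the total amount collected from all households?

Total value 53 ≥ cost 45, so it is built.
Household 1: others sum to 38; max(0, 45 - 38) = 7.
Household 2: others sum to 45; max(0, 45 - 45) = 0.
Household 3: others sum to 36; max(0, 45 - 36) = 9.
Household 4: others sum to 40; max(0, 45 - 40) = 5.
Total collected = 7 + 0 + 9 + 5 = 21.

21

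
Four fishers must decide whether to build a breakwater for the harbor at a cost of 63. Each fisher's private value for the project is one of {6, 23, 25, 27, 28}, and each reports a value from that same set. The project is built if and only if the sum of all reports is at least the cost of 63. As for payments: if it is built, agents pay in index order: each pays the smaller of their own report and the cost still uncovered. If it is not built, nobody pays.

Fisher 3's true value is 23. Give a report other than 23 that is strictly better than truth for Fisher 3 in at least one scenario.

Suppose Fisher 1 reports 6, Fisher 2 reports 23 and Fisher 4 reports 28.
Report 23: project built, pays 23, utility 23 - 23 = 0.
Report 6: project built, pays 6, utility 23 - 6 = 17.
So reporting 6 beats truth here (17 > 0).

6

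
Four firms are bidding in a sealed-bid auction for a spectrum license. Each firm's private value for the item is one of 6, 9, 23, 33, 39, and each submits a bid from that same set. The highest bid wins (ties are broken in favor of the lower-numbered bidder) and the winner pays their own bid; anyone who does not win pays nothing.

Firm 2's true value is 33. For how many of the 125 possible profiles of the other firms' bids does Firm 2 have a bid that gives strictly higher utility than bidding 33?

18

Others bid (6, 6, 6): truth gives 0; bid 9 gives 24 > 0. Violating.
Others bid (6, 6, 9): truth gives 0; bid 9 gives 24 > 0. Violating.
Others bid (6, 6, 23): truth gives 0; bid 23 gives 10 > 0. Violating.
Others bid (6, 9, 6): truth gives 0; bid 9 gives 24 > 0. Violating.
Others bid (6, 6, 33): truth gives 0; no alternative beats it.
Others bid (6, 6, 39): truth gives 0; no alternative beats it.
(Checking all 125 profiles: 18 have a profitable deviation, 107 do not.)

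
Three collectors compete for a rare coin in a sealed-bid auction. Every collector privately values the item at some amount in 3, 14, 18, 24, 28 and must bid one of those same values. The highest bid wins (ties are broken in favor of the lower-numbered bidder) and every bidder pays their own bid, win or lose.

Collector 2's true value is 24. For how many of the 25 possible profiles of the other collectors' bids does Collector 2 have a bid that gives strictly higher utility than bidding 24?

19

Others bid (3, 3): truth gives 0; bid 14 gives 10 > 0. Violating.
Others bid (3, 14): truth gives 0; bid 14 gives 10 > 0. Violating.
Others bid (3, 18): truth gives 0; bid 18 gives 6 > 0. Violating.
Others bid (3, 28): truth gives -24; bid 3 gives -3 > -24. Violating.
Others bid (3, 24): truth gives 0; no alternative beats it.
Others bid (14, 24): truth gives 0; no alternative beats it.
(Checking all 25 profiles: 19 have a profitable deviation, 6 do not.)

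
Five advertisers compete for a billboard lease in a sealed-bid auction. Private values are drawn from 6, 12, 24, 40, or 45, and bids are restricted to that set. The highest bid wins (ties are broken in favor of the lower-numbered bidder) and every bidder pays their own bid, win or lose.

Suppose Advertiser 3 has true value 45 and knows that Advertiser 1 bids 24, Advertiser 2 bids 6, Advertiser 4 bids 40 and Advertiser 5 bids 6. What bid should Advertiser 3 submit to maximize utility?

40

Bid 6: loses but pays 6, utility -6.
Bid 12: loses but pays 12, utility -12.
Bid 24: loses but pays 24, utility -24.
Bid 40: wins, pays 40, utility 45 - 40 = 5.
Bid 45: wins, pays 45, utility 45 - 45 = 0.
The best choice is 40 with utility 5.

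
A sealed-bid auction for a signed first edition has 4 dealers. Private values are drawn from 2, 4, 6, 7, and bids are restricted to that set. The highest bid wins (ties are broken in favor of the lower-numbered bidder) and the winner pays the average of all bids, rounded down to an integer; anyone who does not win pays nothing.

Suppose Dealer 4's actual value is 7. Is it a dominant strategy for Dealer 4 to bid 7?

No

Consider the case where Dealer 1 bids 2, Dealer 2 bids 2 and Dealer 3 bids 2.
Truthful bid 7: wins, pays 3, utility 7 - 3 = 4.
Bid 4 instead: wins, pays 2, utility 7 - 2 = 5.
Since 5 > 4, bidding 4 is strictly better here, so truthful bidding is not dominant.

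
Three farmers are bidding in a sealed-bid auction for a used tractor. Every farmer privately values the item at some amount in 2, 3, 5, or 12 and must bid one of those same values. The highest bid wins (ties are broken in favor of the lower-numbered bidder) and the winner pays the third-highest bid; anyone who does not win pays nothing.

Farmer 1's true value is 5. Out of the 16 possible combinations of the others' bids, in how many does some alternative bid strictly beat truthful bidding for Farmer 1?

Others bid (2, 12): truth gives 0; bid 12 gives 3 > 0. Violating.
Others bid (3, 12): truth gives 0; bid 12 gives 2 > 0. Violating.
Others bid (12, 2): truth gives 0; bid 12 gives 3 > 0. Violating.
Others bid (12, 3): truth gives 0; bid 12 gives 2 > 0. Violating.
Others bid (2, 2): truth gives 3; no alternative beats it.
Others bid (2, 3): truth gives 3; no alternative beats it.
(Checking all 16 profiles: 4 have a profitable deviation, 12 do not.)

4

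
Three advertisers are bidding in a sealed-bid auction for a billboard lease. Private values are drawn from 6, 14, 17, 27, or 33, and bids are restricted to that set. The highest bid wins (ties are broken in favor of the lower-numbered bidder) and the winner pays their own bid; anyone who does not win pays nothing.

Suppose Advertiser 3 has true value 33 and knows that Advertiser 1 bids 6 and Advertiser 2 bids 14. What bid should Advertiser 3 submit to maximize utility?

17

Bid 6: loses, pays 0, utility 0.
Bid 14: loses, pays 0, utility 0.
Bid 17: wins, pays 17, utility 33 - 17 = 16.
Bid 27: wins, pays 27, utility 33 - 27 = 6.
Bid 33: wins, pays 33, utility 33 - 33 = 0.
The best choice is 17 with utility 16.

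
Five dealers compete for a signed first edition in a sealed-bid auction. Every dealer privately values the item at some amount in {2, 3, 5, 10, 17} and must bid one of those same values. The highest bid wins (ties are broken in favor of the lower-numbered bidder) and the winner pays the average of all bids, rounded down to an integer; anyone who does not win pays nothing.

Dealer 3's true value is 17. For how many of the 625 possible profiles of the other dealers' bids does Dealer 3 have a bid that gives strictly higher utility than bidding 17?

144

Others bid (2, 2, 2, 2): truth gives 12; bid 3 gives 15 > 12. Violating.
Others bid (2, 2, 2, 3): truth gives 12; bid 3 gives 15 > 12. Violating.
Others bid (2, 2, 2, 5): truth gives 12; bid 5 gives 14 > 12. Violating.
Others bid (2, 2, 2, 10): truth gives 11; bid 10 gives 12 > 11. Violating.
Others bid (2, 2, 2, 17): truth gives 9; no alternative beats it.
Others bid (2, 2, 3, 17): truth gives 9; no alternative beats it.
(Checking all 625 profiles: 144 have a profitable deviation, 481 do not.)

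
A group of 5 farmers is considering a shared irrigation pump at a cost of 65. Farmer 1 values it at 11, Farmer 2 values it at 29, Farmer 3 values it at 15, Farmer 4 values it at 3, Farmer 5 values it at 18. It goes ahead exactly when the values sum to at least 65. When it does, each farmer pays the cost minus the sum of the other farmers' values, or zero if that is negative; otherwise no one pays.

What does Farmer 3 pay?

Total value 76 ≥ cost 65, so the project is built.
The other farmers' values sum to 61.
Cost minus that sum is 65 - 61 = 4.

4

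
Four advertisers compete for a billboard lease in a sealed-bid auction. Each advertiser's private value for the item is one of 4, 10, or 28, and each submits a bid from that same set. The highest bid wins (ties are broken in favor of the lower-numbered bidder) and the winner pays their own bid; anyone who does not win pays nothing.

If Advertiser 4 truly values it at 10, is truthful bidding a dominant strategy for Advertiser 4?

Check each profile of the others' bids and compare truth against every alternative bid.
Others bid (4, 4, 4): truth gives 0, best alternative gives 0.
Others bid (4, 4, 10): truth gives 0, best alternative gives 0.
Others bid (4, 4, 28): truth gives 0, best alternative gives 0.
Others bid (4, 10, 4): truth gives 0, best alternative gives 0.
Others bid (4, 10, 10): truth gives 0, best alternative gives 0.
Others bid (4, 10, 28): truth gives 0, best alternative gives 0.
(Remaining 21 profiles checked similarly; truth is weakly best in each.)
In every case the truthful bid is at least as good as any alternative, so it is a dominant strategy.

Yes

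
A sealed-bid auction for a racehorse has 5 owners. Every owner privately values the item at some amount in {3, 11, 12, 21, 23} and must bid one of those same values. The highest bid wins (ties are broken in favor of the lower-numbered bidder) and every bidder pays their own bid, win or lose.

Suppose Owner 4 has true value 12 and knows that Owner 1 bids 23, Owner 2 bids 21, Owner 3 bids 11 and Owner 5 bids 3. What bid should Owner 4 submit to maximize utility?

Bid 3: loses but pays 3, utility -3.
Bid 11: loses but pays 11, utility -11.
Bid 12: loses but pays 12, utility -12.
Bid 21: loses but pays 21, utility -21.
Bid 23: loses but pays 23, utility -23.
The best choice is 3 with utility -3.

3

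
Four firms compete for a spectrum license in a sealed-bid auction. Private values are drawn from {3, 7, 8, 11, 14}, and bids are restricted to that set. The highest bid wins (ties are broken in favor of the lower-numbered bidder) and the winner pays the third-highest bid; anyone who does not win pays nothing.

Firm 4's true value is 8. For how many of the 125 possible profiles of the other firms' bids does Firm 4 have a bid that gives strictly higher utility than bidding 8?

Others bid (3, 3, 8): truth gives 0; bid 11 gives 5 > 0. Violating.
Others bid (3, 3, 11): truth gives 0; bid 14 gives 5 > 0. Violating.
Others bid (3, 7, 8): truth gives 0; bid 11 gives 1 > 0. Violating.
Others bid (3, 7, 11): truth gives 0; bid 14 gives 1 > 0. Violating.
Others bid (3, 3, 3): truth gives 5; no alternative beats it.
Others bid (3, 3, 7): truth gives 5; no alternative beats it.
(Checking all 125 profiles: 24 have a profitable deviation, 101 do not.)

24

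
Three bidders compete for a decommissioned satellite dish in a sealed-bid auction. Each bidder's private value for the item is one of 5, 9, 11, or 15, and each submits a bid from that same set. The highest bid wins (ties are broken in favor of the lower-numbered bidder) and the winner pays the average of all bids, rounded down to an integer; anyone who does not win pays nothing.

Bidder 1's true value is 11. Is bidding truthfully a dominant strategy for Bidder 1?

No

Consider the case where Bidder 2 bids 5 and Bidder 3 bids 5.
Truthful bid 11: wins, pays 7, utility 11 - 7 = 4.
Bid 5 instead: wins, pays 5, utility 11 - 5 = 6.
Since 6 > 4, bidding 5 is strictly better here, so truthful bidding is not dominant.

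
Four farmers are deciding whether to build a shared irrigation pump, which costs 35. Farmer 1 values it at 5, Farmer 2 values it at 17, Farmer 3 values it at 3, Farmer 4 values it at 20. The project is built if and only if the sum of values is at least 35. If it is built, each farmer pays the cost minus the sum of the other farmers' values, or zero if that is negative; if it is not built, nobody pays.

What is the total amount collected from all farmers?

Total value 45 ≥ cost 35, so it is built.
Farmer 1: others sum to 40; max(0, 35 - 40) = 0.
Farmer 2: others sum to 28; max(0, 35 - 28) = 7.
Farmer 3: others sum to 42; max(0, 35 - 42) = 0.
Farmer 4: others sum to 25; max(0, 35 - 25) = 10.
Total collected = 0 + 7 + 0 + 10 = 17.

17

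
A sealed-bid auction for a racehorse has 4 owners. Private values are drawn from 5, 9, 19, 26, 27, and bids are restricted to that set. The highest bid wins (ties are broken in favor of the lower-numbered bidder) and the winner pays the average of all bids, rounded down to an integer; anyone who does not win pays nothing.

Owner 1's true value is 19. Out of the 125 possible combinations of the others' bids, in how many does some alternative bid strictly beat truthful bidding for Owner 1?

32

Others bid (5, 5, 5): truth gives 11; bid 5 gives 14 > 11. Violating.
Others bid (5, 5, 9): truth gives 10; bid 9 gives 12 > 10. Violating.
Others bid (5, 5, 26): truth gives 0; bid 26 gives 4 > 0. Violating.
Others bid (5, 5, 27): truth gives 0; bid 27 gives 3 > 0. Violating.
Others bid (5, 5, 19): truth gives 7; no alternative beats it.
Others bid (5, 9, 19): truth gives 6; no alternative beats it.
(Checking all 125 profiles: 32 have a profitable deviation, 93 do not.)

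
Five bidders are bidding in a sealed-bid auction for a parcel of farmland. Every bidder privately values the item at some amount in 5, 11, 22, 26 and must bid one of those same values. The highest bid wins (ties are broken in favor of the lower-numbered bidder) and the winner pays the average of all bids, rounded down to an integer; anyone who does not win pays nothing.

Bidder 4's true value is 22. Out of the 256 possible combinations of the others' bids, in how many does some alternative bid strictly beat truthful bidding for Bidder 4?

Others bid (5, 5, 5, 5): truth gives 14; bid 11 gives 16 > 14. Violating.
Others bid (5, 5, 5, 11): truth gives 13; bid 11 gives 15 > 13. Violating.
Others bid (5, 5, 5, 26): truth gives 0; bid 26 gives 9 > 0. Violating.
Others bid (5, 5, 11, 26): truth gives 0; bid 26 gives 8 > 0. Violating.
Others bid (5, 5, 5, 22): truth gives 11; no alternative beats it.
Others bid (5, 5, 11, 5): truth gives 13; no alternative beats it.
(Checking all 256 profiles: 84 have a profitable deviation, 172 do not.)

84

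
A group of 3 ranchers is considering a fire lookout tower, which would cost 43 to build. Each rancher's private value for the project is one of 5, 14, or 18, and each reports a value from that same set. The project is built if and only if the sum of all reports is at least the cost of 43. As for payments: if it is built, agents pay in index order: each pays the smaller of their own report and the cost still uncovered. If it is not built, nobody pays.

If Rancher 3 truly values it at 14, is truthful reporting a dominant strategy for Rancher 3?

Check each profile of the others' reports and compare truth against every alternative report.
Others report (18, 18): truth gives 7, best alternative gives 7.
Others report (14, 18): truth gives 3, best alternative gives 3.
Others report (18, 14): truth gives 3, best alternative gives 3.
Others report (5, 5): truth gives 0, best alternative gives 0.
Others report (5, 14): truth gives 0, best alternative gives 0.
Others report (5, 18): truth gives 0, best alternative gives 0.
(Remaining 3 profiles checked similarly; truth is weakly best in each.)
In every case the truthful report is at least as good as any alternative, so it is a dominant strategy.

Yes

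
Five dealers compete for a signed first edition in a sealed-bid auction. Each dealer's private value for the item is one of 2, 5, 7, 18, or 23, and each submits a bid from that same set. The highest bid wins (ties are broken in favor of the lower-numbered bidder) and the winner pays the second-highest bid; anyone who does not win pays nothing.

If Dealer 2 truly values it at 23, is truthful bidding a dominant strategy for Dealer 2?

Check each profile of the others' bids and compare truth against every alternative bid.
Others bid (18, 2, 2, 2): truth gives 5, best alternative gives 0.
Others bid (18, 2, 2, 5): truth gives 5, best alternative gives 0.
Others bid (18, 2, 2, 7): truth gives 5, best alternative gives 0.
Others bid (18, 2, 2, 18): truth gives 5, best alternative gives 0.
Others bid (18, 2, 5, 2): truth gives 5, best alternative gives 0.
Others bid (18, 2, 5, 5): truth gives 5, best alternative gives 0.
(Remaining 619 profiles checked similarly; truth is weakly best in each.)
In every case the truthful bid is at least as good as any alternative, so it is a dominant strategy.

Yes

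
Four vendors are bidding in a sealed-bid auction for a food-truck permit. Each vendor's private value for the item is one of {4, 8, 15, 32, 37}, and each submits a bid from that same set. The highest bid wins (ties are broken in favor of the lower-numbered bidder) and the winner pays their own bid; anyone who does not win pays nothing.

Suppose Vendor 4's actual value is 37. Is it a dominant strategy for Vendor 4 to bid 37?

No

Consider the case where Vendor 1 bids 4, Vendor 2 bids 4 and Vendor 3 bids 4.
Truthful bid 37: wins, pays 37, utility 37 - 37 = 0.
Bid 8 instead: wins, pays 8, utility 37 - 8 = 29.
Since 29 > 0, bidding 8 is strictly better here, so truthful bidding is not dominant.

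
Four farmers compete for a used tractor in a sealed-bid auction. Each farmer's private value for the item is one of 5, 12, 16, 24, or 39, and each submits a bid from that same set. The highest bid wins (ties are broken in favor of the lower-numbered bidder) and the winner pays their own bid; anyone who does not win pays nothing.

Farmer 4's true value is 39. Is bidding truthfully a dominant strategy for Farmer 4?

Consider the case where Farmer 1 bids 5, Farmer 2 bids 5 and Farmer 3 bids 5.
Truthful bid 39: wins, pays 39, utility 39 - 39 = 0.
Bid 12 instead: wins, pays 12, utility 39 - 12 = 27.
Since 27 > 0, bidding 12 is strictly better here, so truthful bidding is not dominant.

No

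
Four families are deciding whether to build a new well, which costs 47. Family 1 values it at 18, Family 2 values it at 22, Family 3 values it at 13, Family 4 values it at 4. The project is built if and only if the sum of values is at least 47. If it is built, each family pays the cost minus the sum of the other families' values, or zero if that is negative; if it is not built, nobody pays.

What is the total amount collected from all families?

Total value 57 ≥ cost 47, so it is built.
Family 1: others sum to 39; max(0, 47 - 39) = 8.
Family 2: others sum to 35; max(0, 47 - 35) = 12.
Family 3: others sum to 44; max(0, 47 - 44) = 3.
Family 4: others sum to 53; max(0, 47 - 53) = 0.
Total collected = 8 + 12 + 3 + 0 = 23.

23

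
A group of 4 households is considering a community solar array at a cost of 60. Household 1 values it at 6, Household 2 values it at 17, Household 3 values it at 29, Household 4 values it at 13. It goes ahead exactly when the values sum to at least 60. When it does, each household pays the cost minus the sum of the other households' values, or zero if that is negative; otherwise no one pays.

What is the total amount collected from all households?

45

Total value 65 ≥ cost 60, so it is built.
Household 1: others sum to 59; max(0, 60 - 59) = 1.
Household 2: others sum to 48; max(0, 60 - 48) = 12.
Household 3: others sum to 36; max(0, 60 - 36) = 24.
Household 4: others sum to 52; max(0, 60 - 52) = 8.
Total collected = 1 + 12 + 24 + 8 = 45.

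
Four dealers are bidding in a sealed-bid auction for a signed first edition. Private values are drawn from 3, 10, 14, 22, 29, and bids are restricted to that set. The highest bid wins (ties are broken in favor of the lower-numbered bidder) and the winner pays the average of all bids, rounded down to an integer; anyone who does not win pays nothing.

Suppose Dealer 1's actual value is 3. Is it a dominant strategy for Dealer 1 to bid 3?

Yes

Check each profile of the others' bids and compare truth against every alternative bid.
Others bid (10, 10, 10): truth gives 0, best alternative gives -7.
Others bid (3, 10, 10): truth gives 0, best alternative gives -5.
Others bid (10, 3, 10): truth gives 0, best alternative gives -5.
Others bid (10, 10, 3): truth gives 0, best alternative gives -5.
Others bid (3, 3, 10): truth gives 0, best alternative gives -3.
Others bid (3, 10, 3): truth gives 0, best alternative gives -3.
(Remaining 119 profiles checked similarly; truth is weakly best in each.)
In every case the truthful bid is at least as good as any alternative, so it is a dominant strategy.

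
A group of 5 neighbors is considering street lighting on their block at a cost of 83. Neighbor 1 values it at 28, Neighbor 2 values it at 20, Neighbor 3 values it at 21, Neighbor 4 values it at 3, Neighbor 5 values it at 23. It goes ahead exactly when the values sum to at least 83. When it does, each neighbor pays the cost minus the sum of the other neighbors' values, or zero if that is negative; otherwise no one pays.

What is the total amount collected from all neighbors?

44

Total value 95 ≥ cost 83, so it is built.
Neighbor 1: others sum to 67; max(0, 83 - 67) = 16.
Neighbor 2: others sum to 75; max(0, 83 - 75) = 8.
Neighbor 3: others sum to 74; max(0, 83 - 74) = 9.
Neighbor 4: others sum to 92; max(0, 83 - 92) = 0.
Neighbor 5: others sum to 72; max(0, 83 - 72) = 11.
Total collected = 16 + 8 + 9 + 0 + 11 = 44.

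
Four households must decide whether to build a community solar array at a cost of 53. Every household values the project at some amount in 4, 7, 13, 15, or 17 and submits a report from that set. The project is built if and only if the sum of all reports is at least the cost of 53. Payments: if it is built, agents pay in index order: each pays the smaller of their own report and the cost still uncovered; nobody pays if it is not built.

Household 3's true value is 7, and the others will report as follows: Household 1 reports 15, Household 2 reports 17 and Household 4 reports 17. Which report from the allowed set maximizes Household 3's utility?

Report 4: project built, pays 4, utility 7 - 4 = 3.
Report 7: project built, pays 7, utility 7 - 7 = 0.
Report 13: project built, pays 13, utility 7 - 13 = -6.
Report 15: project built, pays 15, utility 7 - 15 = -8.
Report 17: project built, pays 17, utility 7 - 17 = -10.
The best choice is 4 with utility 3.

4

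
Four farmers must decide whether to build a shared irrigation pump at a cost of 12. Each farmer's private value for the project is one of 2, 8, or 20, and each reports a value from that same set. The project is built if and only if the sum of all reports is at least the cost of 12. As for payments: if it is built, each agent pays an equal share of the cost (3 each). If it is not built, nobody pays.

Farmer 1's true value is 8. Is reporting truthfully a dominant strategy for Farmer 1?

Check each profile of the others' reports and compare truth against every alternative report.
Others report (2, 2, 2): truth gives 5, best alternative gives 5.
Others report (2, 2, 8): truth gives 5, best alternative gives 5.
Others report (2, 2, 20): truth gives 5, best alternative gives 5.
Others report (2, 8, 2): truth gives 5, best alternative gives 5.
Others report (2, 8, 8): truth gives 5, best alternative gives 5.
Others report (2, 8, 20): truth gives 5, best alternative gives 5.
(Remaining 21 profiles checked similarly; truth is weakly best in each.)
In every case the truthful report is at least as good as any alternative, so it is a dominant strategy.

Yes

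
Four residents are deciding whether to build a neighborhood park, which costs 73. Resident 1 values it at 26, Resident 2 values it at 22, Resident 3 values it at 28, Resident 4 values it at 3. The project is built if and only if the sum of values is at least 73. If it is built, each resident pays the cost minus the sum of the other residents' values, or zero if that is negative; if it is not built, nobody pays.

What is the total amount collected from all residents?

58

Total value 79 ≥ cost 73, so it is built.
Resident 1: others sum to 53; max(0, 73 - 53) = 20.
Resident 2: others sum to 57; max(0, 73 - 57) = 16.
Resident 3: others sum to 51; max(0, 73 - 51) = 22.
Resident 4: others sum to 76; max(0, 73 - 76) = 0.
Total collected = 20 + 16 + 22 + 0 = 58.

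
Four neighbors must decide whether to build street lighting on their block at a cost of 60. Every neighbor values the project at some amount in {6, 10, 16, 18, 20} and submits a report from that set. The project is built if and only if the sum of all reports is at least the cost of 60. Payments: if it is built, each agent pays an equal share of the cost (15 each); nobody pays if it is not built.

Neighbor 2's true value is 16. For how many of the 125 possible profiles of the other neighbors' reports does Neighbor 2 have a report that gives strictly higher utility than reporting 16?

21

Others report (6, 16, 18): truth gives 0; report 20 gives 1 > 0. Violating.
Others report (6, 16, 20): truth gives 0; report 18 gives 1 > 0. Violating.
Others report (6, 18, 16): truth gives 0; report 20 gives 1 > 0. Violating.
Others report (6, 18, 18): truth gives 0; report 18 gives 1 > 0. Violating.
Others report (6, 6, 6): truth gives 0; no alternative beats it.
Others report (6, 6, 10): truth gives 0; no alternative beats it.
(Checking all 125 profiles: 21 have a profitable deviation, 104 do not.)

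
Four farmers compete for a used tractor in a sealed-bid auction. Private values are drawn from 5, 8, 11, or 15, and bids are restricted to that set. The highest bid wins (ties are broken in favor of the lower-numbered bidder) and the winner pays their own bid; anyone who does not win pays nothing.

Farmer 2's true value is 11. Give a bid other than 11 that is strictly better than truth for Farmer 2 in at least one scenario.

Suppose Farmer 1 bids 5, Farmer 3 bids 5 and Farmer 4 bids 5.
Bid 11: wins, pays 11, utility 11 - 11 = 0.
Bid 8: wins, pays 8, utility 11 - 8 = 3.
So bidding 8 beats truth here (3 > 0).

8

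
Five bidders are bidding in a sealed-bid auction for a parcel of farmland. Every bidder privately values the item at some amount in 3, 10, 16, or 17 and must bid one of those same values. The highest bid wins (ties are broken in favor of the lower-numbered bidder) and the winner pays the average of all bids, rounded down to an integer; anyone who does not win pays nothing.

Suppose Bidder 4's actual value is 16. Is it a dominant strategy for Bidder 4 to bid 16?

No

Consider the case where Bidder 1 bids 3, Bidder 2 bids 3, Bidder 3 bids 3 and Bidder 5 bids 3.
Truthful bid 16: wins, pays 5, utility 16 - 5 = 11.
Bid 10 instead: wins, pays 4, utility 16 - 4 = 12.
Since 12 > 11, bidding 10 is strictly better here, so truthful bidding is not dominant.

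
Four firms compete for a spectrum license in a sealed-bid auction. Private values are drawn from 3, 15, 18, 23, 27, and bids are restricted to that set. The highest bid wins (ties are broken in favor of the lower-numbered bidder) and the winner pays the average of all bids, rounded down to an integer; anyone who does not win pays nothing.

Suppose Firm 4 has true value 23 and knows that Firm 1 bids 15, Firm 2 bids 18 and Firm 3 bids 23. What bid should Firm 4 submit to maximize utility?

27

Bid 3: loses, pays 0, utility 0.
Bid 15: loses, pays 0, utility 0.
Bid 18: loses, pays 0, utility 0.
Bid 23: loses, pays 0, utility 0.
Bid 27: wins, pays 20, utility 23 - 20 = 3.
The best choice is 27 with utility 3.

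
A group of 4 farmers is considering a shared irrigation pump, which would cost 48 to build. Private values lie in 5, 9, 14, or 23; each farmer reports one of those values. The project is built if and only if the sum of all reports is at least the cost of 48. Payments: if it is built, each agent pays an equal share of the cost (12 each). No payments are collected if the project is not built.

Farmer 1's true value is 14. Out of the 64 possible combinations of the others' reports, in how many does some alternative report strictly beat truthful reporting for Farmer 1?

Others report (5, 5, 23): truth gives 0; report 23 gives 2 > 0. Violating.
Others report (5, 9, 14): truth gives 0; report 23 gives 2 > 0. Violating.
Others report (5, 14, 9): truth gives 0; report 23 gives 2 > 0. Violating.
Others report (5, 14, 14): truth gives 0; report 23 gives 2 > 0. Violating.
Others report (5, 5, 5): truth gives 0; no alternative beats it.
Others report (5, 5, 9): truth gives 0; no alternative beats it.
(Checking all 64 profiles: 16 have a profitable deviation, 48 do not.)

16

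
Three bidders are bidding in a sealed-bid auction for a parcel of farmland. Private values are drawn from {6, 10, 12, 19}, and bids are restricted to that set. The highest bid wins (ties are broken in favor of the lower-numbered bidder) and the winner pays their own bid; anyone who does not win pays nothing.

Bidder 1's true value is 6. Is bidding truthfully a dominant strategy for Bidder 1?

Yes

Check each profile of the others' bids and compare truth against every alternative bid.
Others bid (6, 6): truth gives 0, best alternative gives -4.
Others bid (6, 10): truth gives 0, best alternative gives -4.
Others bid (10, 6): truth gives 0, best alternative gives -4.
Others bid (10, 10): truth gives 0, best alternative gives -4.
Others bid (6, 12): truth gives 0, best alternative gives 0.
Others bid (6, 19): truth gives 0, best alternative gives 0.
(Remaining 10 profiles checked similarly; truth is weakly best in each.)
In every case the truthful bid is at least as good as any alternative, so it is a dominant strategy.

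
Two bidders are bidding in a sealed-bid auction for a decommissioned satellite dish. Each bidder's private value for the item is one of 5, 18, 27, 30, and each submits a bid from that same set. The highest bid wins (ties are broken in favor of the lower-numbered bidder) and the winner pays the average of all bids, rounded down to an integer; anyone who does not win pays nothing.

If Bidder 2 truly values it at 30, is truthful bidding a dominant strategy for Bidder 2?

Consider the case where Bidder 1 bids 5.
Truthful bid 30: wins, pays 17, utility 30 - 17 = 13.
Bid 18 instead: wins, pays 11, utility 30 - 11 = 19.
Since 19 > 13, bidding 18 is strictly better here, so truthful bidding is not dominant.

No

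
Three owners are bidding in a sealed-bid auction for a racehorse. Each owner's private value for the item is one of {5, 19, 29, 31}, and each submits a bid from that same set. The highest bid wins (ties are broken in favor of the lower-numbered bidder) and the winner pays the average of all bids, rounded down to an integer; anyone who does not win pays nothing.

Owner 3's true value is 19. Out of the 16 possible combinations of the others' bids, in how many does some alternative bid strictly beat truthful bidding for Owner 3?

2

Others bid (5, 19): truth gives 0; bid 29 gives 2 > 0. Violating.
Others bid (19, 5): truth gives 0; bid 29 gives 2 > 0. Violating.
Others bid (5, 5): truth gives 10; no alternative beats it.
Others bid (5, 29): truth gives 0; no alternative beats it.
(Checking all 16 profiles: 2 have a profitable deviation, 14 do not.)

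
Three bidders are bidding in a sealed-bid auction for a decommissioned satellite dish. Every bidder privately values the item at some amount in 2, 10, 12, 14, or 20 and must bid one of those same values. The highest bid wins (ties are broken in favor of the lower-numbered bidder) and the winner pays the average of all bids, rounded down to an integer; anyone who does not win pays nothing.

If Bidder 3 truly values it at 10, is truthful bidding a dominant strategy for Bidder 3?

No

Consider the case where Bidder 1 bids 2 and Bidder 2 bids 10.
Truthful bid 10: loses, pays 0, utility 0.
Bid 12 instead: wins, pays 8, utility 10 - 8 = 2.
Since 2 > 0, bidding 12 is strictly better here, so truthful bidding is not dominant.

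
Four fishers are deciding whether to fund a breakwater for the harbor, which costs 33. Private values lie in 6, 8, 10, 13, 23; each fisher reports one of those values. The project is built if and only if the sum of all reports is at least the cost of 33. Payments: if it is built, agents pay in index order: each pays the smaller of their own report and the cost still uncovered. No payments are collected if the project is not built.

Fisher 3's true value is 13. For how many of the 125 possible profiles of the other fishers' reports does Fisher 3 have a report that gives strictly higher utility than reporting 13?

Others report (6, 6, 13): truth gives 0; report 8 gives 5 > 0. Violating.
Others report (6, 6, 23): truth gives 0; report 6 gives 7 > 0. Violating.
Others report (6, 8, 10): truth gives 0; report 10 gives 3 > 0. Violating.
Others report (6, 8, 13): truth gives 0; report 6 gives 7 > 0. Violating.
Others report (6, 6, 6): truth gives 0; no alternative beats it.
Others report (6, 6, 8): truth gives 0; no alternative beats it.
(Checking all 125 profiles: 70 have a profitable deviation, 55 do not.)

70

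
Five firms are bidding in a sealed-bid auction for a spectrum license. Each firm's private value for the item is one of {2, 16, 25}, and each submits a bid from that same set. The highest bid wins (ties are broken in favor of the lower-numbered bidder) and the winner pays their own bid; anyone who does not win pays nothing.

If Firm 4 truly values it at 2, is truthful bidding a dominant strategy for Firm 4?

Yes

Check each profile of the others' bids and compare truth against every alternative bid.
Others bid (2, 2, 2, 2): truth gives 0, best alternative gives -14.
Others bid (2, 2, 2, 16): truth gives 0, best alternative gives -14.
Others bid (2, 2, 2, 25): truth gives 0, best alternative gives 0.
Others bid (2, 2, 16, 2): truth gives 0, best alternative gives 0.
Others bid (2, 2, 16, 16): truth gives 0, best alternative gives 0.
Others bid (2, 2, 16, 25): truth gives 0, best alternative gives 0.
(Remaining 75 profiles checked similarly; truth is weakly best in each.)
In every case the truthful bid is at least as good as any alternative, so it is a dominant strategy.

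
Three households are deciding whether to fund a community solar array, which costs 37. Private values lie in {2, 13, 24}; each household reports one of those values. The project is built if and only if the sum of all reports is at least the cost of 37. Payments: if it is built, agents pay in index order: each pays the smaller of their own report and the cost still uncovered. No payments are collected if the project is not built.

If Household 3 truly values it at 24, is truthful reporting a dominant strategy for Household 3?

Yes

Check each profile of the others' reports and compare truth against every alternative report.
Others report (2, 13): truth gives 2, best alternative gives 0.
Others report (13, 2): truth gives 2, best alternative gives 0.
Others report (13, 24): truth gives 24, best alternative gives 24.
Others report (24, 13): truth gives 24, best alternative gives 24.
Others report (24, 24): truth gives 24, best alternative gives 24.
Others report (2, 24): truth gives 13, best alternative gives 13.
(Remaining 3 profiles checked similarly; truth is weakly best in each.)
In every case the truthful report is at least as good as any alternative, so it is a dominant strategy.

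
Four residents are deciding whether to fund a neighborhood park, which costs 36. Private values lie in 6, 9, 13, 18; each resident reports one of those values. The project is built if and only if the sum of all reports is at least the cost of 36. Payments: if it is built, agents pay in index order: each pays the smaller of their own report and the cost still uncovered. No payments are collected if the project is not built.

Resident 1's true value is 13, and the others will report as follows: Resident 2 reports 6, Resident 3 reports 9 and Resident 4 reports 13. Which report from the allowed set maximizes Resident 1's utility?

Report 6: project not built, utility 0.
Report 9: project built, pays 9, utility 13 - 9 = 4.
Report 13: project built, pays 13, utility 13 - 13 = 0.
Report 18: project built, pays 18, utility 13 - 18 = -5.
The best choice is 9 with utility 4.

9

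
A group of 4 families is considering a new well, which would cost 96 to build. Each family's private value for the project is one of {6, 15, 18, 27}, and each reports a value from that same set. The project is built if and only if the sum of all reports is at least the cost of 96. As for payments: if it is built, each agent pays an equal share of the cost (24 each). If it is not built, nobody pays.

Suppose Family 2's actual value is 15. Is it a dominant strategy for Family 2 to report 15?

Consider the case where Family 1 reports 27, Family 3 reports 27 and Family 4 reports 27.
Truthful report 15: project built, pays 24, utility 15 - 24 = -9.
Report 6 instead: project not built, utility 0.
Since 0 > -9, reporting 6 is strictly better here, so truthful reporting is not dominant.

No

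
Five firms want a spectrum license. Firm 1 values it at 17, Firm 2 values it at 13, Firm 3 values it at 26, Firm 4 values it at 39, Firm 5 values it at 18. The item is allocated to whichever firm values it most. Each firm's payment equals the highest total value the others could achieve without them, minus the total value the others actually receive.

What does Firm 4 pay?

26

Firm 4 has the highest value and receives the item.
Without Firm 4, the item would go to the next-highest value, 26, so the others could achieve 26.
With Firm 4 present and winning, the others receive nothing, so their total is 0.
Payment = 26 - 0 = 26.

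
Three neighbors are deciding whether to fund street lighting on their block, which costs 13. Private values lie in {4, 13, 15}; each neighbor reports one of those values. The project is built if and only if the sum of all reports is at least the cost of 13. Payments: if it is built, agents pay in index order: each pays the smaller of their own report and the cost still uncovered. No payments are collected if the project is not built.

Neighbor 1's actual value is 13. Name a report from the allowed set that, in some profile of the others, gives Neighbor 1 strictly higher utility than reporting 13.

Suppose Neighbor 2 reports 4 and Neighbor 3 reports 13.
Report 13: project built, pays 13, utility 13 - 13 = 0.
Report 4: project built, pays 4, utility 13 - 4 = 9.
So reporting 4 beats truth here (9 > 0).

4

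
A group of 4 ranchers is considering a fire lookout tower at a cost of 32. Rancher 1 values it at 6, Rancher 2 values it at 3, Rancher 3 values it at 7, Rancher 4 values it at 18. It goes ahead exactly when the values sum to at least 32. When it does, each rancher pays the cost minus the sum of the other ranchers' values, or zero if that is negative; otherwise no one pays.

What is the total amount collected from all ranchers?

26

Total value 34 ≥ cost 32, so it is built.
Rancher 1: others sum to 28; max(0, 32 - 28) = 4.
Rancher 2: others sum to 31; max(0, 32 - 31) = 1.
Rancher 3: others sum to 27; max(0, 32 - 27) = 5.
Rancher 4: others sum to 16; max(0, 32 - 16) = 16.
Total collected = 4 + 1 + 5 + 16 = 26.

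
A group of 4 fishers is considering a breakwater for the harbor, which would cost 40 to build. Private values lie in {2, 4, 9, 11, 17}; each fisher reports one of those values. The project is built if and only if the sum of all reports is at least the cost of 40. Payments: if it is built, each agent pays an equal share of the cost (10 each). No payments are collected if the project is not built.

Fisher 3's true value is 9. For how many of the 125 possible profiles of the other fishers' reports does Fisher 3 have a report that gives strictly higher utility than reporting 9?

Others report (2, 17, 17): truth gives -1; report 2 gives 0 > -1. Violating.
Others report (4, 11, 17): truth gives -1; report 2 gives 0 > -1. Violating.
Others report (4, 17, 11): truth gives -1; report 2 gives 0 > -1. Violating.
Others report (9, 9, 17): truth gives -1; report 2 gives 0 > -1. Violating.
Others report (2, 2, 2): truth gives 0; no alternative beats it.
Others report (2, 2, 4): truth gives 0; no alternative beats it.
(Checking all 125 profiles: 22 have a profitable deviation, 103 do not.)

22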